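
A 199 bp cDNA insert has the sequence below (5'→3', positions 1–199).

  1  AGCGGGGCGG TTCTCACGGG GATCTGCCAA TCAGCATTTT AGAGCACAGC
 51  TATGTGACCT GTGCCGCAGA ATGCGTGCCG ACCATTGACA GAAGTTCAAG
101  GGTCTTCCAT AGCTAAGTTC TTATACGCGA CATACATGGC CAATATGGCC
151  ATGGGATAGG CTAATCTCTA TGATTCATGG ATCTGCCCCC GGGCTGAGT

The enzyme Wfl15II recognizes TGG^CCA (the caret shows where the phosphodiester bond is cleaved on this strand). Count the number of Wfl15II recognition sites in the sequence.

TGGCCA occurs starting at positions 137, 146.
Wfl15II cuts at 2 sites.

2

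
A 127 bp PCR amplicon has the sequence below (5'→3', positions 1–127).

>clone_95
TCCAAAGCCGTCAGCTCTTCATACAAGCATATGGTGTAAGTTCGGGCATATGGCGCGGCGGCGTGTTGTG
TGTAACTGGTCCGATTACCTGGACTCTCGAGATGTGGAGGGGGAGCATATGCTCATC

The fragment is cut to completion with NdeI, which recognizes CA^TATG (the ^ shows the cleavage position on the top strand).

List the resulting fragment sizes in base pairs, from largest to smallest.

NdeI sites (CATATG) start at positions 28, 47, 116.
NdeI cuts after base 2 of each site, so after positions 29, 48, 117.
Linear molecule, 3 cuts → 4 fragments:
  1–29 → 29 bp
  30–48 → 19 bp
  49–117 → 69 bp
  118–127 → 10 bp
Sorted largest to smallest: 69, 29, 19, 10 bp.

69, 29, 19, 10 bp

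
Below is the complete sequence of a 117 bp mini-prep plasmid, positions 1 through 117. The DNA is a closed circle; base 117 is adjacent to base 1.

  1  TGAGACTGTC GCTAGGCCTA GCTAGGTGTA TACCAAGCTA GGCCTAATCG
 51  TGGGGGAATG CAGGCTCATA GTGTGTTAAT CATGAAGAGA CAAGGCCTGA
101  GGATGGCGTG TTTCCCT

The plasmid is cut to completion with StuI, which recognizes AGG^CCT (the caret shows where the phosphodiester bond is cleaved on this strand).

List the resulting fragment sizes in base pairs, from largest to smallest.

53, 38, 26 bp

StuI sites (AGGCCT) start at positions 14, 40, 93.
StuI cuts after base 3 of each site, so after positions 16, 42, 95.
Circular molecule, 3 cuts → 3 fragments:
  17–42 → 26 bp
  43–95 → 53 bp
  96–117 then 1–16 → 22 + 16 = 38 bp
Sorted largest to smallest: 53, 38, 26 bp.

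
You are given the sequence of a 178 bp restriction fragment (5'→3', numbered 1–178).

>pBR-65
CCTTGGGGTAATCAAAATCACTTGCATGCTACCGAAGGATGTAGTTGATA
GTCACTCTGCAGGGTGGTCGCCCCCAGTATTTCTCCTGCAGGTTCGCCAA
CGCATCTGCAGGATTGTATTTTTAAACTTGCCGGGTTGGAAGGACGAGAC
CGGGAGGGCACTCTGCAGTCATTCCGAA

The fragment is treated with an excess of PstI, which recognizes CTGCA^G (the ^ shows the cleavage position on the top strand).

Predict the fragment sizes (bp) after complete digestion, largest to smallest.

61, 57, 29, 20, 11 bp

PstI sites (CTGCAG) start at positions 57, 86, 106, 163.
PstI cuts after base 5 of each site (before the last base), so after positions 61, 90, 110, 167.
Linear molecule, 4 cuts → 5 fragments:
  1–61 → 61 bp
  62–90 → 29 bp
  91–110 → 20 bp
  111–167 → 57 bp
  168–178 → 11 bp
Sorted largest to smallest: 61, 57, 29, 20, 11 bp.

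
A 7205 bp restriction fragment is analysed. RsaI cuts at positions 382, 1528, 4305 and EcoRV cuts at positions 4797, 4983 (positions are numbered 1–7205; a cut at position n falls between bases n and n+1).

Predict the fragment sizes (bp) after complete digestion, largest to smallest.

2777, 2222, 1146, 492, 382, 186 bp

Combined cut positions (sorted): 382, 1528, 4305, 4797, 4983.
Linear molecule, 5 cuts → 6 fragments:
  382 − 0 = 382 bp
  1528 − 382 = 1146 bp
  4305 − 1528 = 2777 bp
  4797 − 4305 = 492 bp
  4983 − 4797 = 186 bp
  7205 − 4983 = 2222 bp
Sorted largest to smallest: 2777, 2222, 1146, 492, 382, 186 bp.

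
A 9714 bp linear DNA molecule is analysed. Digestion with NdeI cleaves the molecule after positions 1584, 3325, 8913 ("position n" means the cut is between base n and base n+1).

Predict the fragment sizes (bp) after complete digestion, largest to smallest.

5588, 1741, 1584, 801 bp

Linear molecule, 3 cuts → 4 fragments:
  1584 − 0 = 1584 bp
  3325 − 1584 = 1741 bp
  8913 − 3325 = 5588 bp
  9714 − 8913 = 801 bp
Sorted largest to smallest: 5588, 1741, 1584, 801 bp.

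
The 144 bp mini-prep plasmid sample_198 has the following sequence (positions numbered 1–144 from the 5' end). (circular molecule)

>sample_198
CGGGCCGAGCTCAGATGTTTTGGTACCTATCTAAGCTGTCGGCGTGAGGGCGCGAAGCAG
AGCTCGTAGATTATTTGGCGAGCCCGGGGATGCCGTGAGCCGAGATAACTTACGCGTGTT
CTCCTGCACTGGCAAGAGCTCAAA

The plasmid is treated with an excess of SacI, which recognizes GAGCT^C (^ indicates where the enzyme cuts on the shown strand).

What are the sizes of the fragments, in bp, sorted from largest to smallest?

76, 53, 15 bp

SacI sites (GAGCTC) start at positions 7, 60, 136.
SacI cuts after base 5 of each site (before the last base), so after positions 11, 64, 140.
Circular molecule, 3 cuts → 3 fragments:
  12–64 → 53 bp
  65–140 → 76 bp
  141–144 then 1–11 → 4 + 11 = 15 bp
Sorted largest to smallest: 76, 53, 15 bp.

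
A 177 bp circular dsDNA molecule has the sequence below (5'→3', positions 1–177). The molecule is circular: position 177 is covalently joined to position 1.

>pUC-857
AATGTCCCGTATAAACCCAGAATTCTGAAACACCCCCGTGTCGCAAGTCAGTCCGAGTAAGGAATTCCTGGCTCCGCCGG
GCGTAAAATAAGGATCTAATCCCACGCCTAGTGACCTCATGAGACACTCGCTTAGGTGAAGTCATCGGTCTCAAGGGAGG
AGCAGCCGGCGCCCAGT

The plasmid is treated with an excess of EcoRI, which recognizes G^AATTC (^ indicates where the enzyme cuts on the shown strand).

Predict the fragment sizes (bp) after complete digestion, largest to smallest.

135, 42 bp

EcoRI sites (GAATTC) start at positions 20, 62.
EcoRI cuts after the first base of each site, so after positions 20, 62.
Circular molecule, 2 cuts → 2 fragments:
  21–62 → 42 bp
  63–177 then 1–20 → 115 + 20 = 135 bp
Sorted largest to smallest: 135, 42 bp.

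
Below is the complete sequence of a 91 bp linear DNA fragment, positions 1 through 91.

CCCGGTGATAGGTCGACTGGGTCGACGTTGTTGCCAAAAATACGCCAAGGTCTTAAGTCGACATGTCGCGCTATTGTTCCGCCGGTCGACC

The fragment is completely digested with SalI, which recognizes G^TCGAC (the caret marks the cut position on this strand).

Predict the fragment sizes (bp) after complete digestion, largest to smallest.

36, 28, 12, 9, 6 bp

SalI sites (GTCGAC) start at positions 12, 21, 57, 85.
SalI cuts after the first base of each site, so after positions 12, 21, 57, 85.
Linear molecule, 4 cuts → 5 fragments:
  1–12 → 12 bp
  13–21 → 9 bp
  22–57 → 36 bp
  58–85 → 28 bp
  86–91 → 6 bp
Sorted largest to smallest: 36, 28, 12, 9, 6 bp.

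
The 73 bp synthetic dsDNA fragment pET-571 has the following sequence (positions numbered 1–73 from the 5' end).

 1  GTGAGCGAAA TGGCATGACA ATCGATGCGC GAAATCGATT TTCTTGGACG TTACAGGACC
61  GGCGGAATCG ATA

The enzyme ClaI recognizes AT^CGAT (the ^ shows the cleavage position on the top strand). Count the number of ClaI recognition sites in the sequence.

3

ATCGAT occurs starting at positions 21, 34, 67.
ClaI cuts at 3 sites.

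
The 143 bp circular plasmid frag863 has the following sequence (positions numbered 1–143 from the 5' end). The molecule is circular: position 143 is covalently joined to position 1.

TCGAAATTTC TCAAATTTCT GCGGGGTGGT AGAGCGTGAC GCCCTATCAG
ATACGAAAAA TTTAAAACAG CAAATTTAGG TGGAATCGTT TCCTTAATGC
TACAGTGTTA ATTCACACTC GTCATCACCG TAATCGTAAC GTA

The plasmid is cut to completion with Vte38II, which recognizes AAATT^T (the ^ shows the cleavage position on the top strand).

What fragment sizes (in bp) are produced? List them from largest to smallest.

75, 45, 14, 9 bp

Vte38II sites (AAATTT) start at positions 4, 13, 58, 72.
Vte38II cuts after base 5 of each site (before the last base), so after positions 8, 17, 62, 76.
Circular molecule, 4 cuts → 4 fragments:
  9–17 → 9 bp
  18–62 → 45 bp
  63–76 → 14 bp
  77–143 then 1–8 → 67 + 8 = 75 bp
Sorted largest to smallest: 75, 45, 14, 9 bp.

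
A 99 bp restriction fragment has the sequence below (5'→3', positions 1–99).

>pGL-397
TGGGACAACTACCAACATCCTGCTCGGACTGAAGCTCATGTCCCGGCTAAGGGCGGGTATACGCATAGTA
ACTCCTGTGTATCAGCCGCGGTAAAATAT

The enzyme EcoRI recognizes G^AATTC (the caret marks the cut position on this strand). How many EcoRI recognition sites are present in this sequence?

No occurrence of GAATTC is present in the sequence.
EcoRI does not cut: 0 sites.

0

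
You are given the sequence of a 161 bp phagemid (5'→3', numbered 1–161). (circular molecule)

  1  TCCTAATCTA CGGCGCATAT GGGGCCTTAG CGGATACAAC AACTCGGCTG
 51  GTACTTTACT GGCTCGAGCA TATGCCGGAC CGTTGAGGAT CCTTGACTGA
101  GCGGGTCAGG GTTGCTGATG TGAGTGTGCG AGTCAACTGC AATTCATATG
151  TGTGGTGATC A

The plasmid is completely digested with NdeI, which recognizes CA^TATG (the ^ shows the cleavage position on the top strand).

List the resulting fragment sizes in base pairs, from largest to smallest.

NdeI sites (CATATG) start at positions 16, 69, 145.
NdeI cuts after base 2 of each site, so after positions 17, 70, 146.
Circular molecule, 3 cuts → 3 fragments:
  18–70 → 53 bp
  71–146 → 76 bp
  147–161 then 1–17 → 15 + 17 = 32 bp
Sorted largest to smallest: 76, 53, 32 bp.

76, 53, 32 bp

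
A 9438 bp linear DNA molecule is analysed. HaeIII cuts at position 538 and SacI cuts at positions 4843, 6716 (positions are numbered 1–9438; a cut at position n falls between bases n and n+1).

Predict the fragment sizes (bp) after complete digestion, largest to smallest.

Combined cut positions (sorted): 538, 4843, 6716.
Linear molecule, 3 cuts → 4 fragments:
  538 − 0 = 538 bp
  4843 − 538 = 4305 bp
  6716 − 4843 = 1873 bp
  9438 − 6716 = 2722 bp
Sorted largest to smallest: 4305, 2722, 1873, 538 bp.

4305, 2722, 1873, 538 bp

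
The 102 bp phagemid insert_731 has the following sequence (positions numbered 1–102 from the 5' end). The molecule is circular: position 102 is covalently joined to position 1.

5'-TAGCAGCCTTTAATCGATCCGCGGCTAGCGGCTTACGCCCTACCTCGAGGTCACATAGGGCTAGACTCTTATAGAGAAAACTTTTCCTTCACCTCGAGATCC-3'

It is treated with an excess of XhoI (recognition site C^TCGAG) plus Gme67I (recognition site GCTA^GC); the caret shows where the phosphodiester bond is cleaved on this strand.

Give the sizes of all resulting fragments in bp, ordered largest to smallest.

49, 36, 17 bp

XhoI sites (CTCGAG) start at positions 44, 93.
XhoI cuts after the first base of each site, so after positions 44, 93.
The Gme67I site (GCTAGC) starts at position 24.
Gme67I cuts after base 4 of each site, so after position 27.
Combined cut positions: 27, 44, 93.
Circular molecule, 3 cuts → 3 fragments:
  28–44 → 17 bp
  45–93 → 49 bp
  94–102 then 1–27 → 9 + 27 = 36 bp
Sorted largest to smallest: 49, 36, 17 bp.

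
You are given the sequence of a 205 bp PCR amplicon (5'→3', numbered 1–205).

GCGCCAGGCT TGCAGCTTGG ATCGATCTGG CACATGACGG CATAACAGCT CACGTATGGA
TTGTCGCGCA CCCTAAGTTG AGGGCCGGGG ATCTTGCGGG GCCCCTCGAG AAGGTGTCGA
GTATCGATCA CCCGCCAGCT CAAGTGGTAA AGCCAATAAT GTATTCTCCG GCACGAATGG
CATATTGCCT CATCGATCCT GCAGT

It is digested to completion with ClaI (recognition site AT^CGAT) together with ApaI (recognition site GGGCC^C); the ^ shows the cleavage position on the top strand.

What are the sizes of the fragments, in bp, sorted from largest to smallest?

ClaI sites (ATCGAT) start at positions 21, 123, 192.
ClaI cuts after base 2 of each site, so after positions 22, 124, 193.
The ApaI site (GGGCCC) starts at position 99.
ApaI cuts after base 5 of each site (before the last base), so after position 103.
Combined cut positions: 22, 103, 124, 193.
Linear molecule, 4 cuts → 5 fragments:
  1–22 → 22 bp
  23–103 → 81 bp
  104–124 → 21 bp
  125–193 → 69 bp
  194–205 → 12 bp
Sorted largest to smallest: 81, 69, 22, 21, 12 bp.

81, 69, 22, 21, 12 bp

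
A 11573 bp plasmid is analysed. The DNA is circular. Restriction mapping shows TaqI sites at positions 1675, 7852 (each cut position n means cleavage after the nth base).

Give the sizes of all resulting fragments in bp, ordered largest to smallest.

Circular molecule, 2 cuts → 2 fragments:
  7852 − 1675 = 6177 bp
  wrap: 11573 − 7852 + 1675 = 5396 bp
Sorted largest to smallest: 6177, 5396 bp.

6177, 5396 bp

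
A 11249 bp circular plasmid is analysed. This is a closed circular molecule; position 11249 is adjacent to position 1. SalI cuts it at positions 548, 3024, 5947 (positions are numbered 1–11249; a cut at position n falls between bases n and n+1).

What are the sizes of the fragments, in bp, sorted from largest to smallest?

Circular molecule, 3 cuts → 3 fragments:
  3024 − 548 = 2476 bp
  5947 − 3024 = 2923 bp
  wrap: 11249 − 5947 + 548 = 5850 bp
Sorted largest to smallest: 5850, 2923, 2476 bp.

5850, 2923, 2476 bp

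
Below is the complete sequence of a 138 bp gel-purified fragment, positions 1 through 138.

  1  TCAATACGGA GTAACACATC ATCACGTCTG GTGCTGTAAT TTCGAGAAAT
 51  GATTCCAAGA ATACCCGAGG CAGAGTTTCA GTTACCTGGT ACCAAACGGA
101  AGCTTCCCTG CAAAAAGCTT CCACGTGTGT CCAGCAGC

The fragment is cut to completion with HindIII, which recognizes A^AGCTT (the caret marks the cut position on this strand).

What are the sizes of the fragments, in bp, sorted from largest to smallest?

100, 23, 15 bp

HindIII sites (AAGCTT) start at positions 100, 115.
HindIII cuts after the first base of each site, so after positions 100, 115.
Linear molecule, 2 cuts → 3 fragments:
  1–100 → 100 bp
  101–115 → 15 bp
  116–138 → 23 bp
Sorted largest to smallest: 100, 23, 15 bp.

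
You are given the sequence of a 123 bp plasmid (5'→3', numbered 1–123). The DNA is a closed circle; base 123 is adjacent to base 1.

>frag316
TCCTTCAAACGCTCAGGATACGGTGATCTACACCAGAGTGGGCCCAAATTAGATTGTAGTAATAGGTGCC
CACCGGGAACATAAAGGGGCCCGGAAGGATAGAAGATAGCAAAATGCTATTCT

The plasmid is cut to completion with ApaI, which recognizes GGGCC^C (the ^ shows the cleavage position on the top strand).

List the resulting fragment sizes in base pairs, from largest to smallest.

ApaI sites (GGGCCC) start at positions 40, 87.
ApaI cuts after base 5 of each site (before the last base), so after positions 44, 91.
Circular molecule, 2 cuts → 2 fragments:
  45–91 → 47 bp
  92–123 then 1–44 → 32 + 44 = 76 bp
Sorted largest to smallest: 76, 47 bp.

76, 47 bp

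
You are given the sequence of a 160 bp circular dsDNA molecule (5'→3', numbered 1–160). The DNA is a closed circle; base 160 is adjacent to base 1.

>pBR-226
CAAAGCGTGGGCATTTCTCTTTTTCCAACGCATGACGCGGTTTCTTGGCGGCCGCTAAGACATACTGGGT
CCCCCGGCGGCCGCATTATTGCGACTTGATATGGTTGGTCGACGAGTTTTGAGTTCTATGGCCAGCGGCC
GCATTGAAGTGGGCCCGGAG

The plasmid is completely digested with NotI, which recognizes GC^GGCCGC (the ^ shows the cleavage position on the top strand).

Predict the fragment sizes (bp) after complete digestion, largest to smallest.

NotI sites (GCGGCCGC) start at positions 48, 77, 135.
NotI cuts after base 2 of each site, so after positions 49, 78, 136.
Circular molecule, 3 cuts → 3 fragments:
  50–78 → 29 bp
  79–136 → 58 bp
  137–160 then 1–49 → 24 + 49 = 73 bp
Sorted largest to smallest: 73, 58, 29 bp.

73, 58, 29 bp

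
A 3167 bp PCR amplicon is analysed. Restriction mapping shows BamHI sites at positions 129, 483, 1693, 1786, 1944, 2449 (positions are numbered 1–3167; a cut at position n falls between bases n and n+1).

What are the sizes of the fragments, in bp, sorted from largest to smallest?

Linear molecule, 6 cuts → 7 fragments:
  129 − 0 = 129 bp
  483 − 129 = 354 bp
  1693 − 483 = 1210 bp
  1786 − 1693 = 93 bp
  1944 − 1786 = 158 bp
  2449 − 1944 = 505 bp
  3167 − 2449 = 718 bp
Sorted largest to smallest: 1210, 718, 505, 354, 158, 129, 93 bp.

1210, 718, 505, 354, 158, 129, 93 bp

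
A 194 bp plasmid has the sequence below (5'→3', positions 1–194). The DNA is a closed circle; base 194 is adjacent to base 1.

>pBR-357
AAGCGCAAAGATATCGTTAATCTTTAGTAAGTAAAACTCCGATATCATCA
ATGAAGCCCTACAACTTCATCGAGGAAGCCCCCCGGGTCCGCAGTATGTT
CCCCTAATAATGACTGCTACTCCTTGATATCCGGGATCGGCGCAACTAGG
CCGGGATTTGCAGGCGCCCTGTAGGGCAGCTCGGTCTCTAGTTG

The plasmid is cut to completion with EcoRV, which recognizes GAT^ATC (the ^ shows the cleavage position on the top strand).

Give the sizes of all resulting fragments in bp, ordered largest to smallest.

85, 78, 31 bp

EcoRV sites (GATATC) start at positions 10, 41, 126.
EcoRV cuts after base 3 of each site, so after positions 12, 43, 128.
Circular molecule, 3 cuts → 3 fragments:
  13–43 → 31 bp
  44–128 → 85 bp
  129–194 then 1–12 → 66 + 12 = 78 bp
Sorted largest to smallest: 85, 78, 31 bp.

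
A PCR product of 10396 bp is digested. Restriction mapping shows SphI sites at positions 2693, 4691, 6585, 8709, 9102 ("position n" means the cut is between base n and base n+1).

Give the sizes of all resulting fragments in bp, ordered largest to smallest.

Linear molecule, 5 cuts → 6 fragments:
  2693 − 0 = 2693 bp
  4691 − 2693 = 1998 bp
  6585 − 4691 = 1894 bp
  8709 − 6585 = 2124 bp
  9102 − 8709 = 393 bp
  10396 − 9102 = 1294 bp
Sorted largest to smallest: 2693, 2124, 1998, 1894, 1294, 393 bp.

2693, 2124, 1998, 1894, 1294, 393 bp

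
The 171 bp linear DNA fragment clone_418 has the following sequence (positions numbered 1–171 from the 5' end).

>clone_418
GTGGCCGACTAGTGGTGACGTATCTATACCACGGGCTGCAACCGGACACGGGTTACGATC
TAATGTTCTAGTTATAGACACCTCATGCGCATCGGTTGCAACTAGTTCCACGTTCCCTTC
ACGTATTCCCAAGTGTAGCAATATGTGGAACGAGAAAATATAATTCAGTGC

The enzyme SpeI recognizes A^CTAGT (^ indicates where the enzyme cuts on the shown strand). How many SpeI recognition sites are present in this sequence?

2

ACTAGT occurs starting at positions 8, 101.
SpeI cuts at 2 sites.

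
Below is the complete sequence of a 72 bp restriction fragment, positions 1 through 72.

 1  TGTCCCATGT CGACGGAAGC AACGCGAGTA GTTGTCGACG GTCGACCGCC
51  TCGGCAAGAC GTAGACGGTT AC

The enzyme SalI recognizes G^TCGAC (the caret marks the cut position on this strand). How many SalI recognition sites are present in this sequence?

GTCGAC occurs starting at positions 9, 34, 41.
SalI cuts at 3 sites.

3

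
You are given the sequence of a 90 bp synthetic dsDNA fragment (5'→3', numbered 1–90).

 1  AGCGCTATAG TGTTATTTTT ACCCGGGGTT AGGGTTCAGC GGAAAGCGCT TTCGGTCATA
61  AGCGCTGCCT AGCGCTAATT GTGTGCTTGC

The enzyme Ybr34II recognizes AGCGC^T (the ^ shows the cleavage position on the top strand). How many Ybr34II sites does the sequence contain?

AGCGCT occurs starting at positions 1, 45, 61, 71.
Ybr34II cuts at 4 sites.

4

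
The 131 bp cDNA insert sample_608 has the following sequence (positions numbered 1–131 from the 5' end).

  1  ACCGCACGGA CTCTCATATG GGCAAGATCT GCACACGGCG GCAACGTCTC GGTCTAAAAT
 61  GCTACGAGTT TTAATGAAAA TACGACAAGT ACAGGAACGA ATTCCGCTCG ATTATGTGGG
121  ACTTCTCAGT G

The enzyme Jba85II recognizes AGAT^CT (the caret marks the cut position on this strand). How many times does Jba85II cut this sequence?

AGATCT occurs starting at position 25.
Jba85II cuts at 1 site.

1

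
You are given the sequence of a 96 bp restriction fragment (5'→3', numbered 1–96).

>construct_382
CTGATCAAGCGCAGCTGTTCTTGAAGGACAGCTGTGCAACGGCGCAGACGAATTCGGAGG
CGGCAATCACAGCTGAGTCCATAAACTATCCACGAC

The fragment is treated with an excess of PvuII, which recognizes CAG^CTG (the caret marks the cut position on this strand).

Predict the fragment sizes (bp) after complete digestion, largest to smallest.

41, 24, 17, 14 bp

PvuII sites (CAGCTG) start at positions 12, 29, 70.
PvuII cuts after base 3 of each site, so after positions 14, 31, 72.
Linear molecule, 3 cuts → 4 fragments:
  1–14 → 14 bp
  15–31 → 17 bp
  32–72 → 41 bp
  73–96 → 24 bp
Sorted largest to smallest: 41, 24, 17, 14 bp.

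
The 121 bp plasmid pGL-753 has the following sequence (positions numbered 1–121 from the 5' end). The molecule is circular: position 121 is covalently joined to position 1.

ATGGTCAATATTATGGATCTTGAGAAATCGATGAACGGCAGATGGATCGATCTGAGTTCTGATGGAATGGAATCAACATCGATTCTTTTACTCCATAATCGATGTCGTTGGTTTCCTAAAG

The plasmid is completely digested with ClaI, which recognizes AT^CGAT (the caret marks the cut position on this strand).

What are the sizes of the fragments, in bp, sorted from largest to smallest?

ClaI sites (ATCGAT) start at positions 27, 46, 78, 98.
ClaI cuts after base 2 of each site, so after positions 28, 47, 79, 99.
Circular molecule, 4 cuts → 4 fragments:
  29–47 → 19 bp
  48–79 → 32 bp
  80–99 → 20 bp
  100–121 then 1–28 → 22 + 28 = 50 bp
Sorted largest to smallest: 50, 32, 20, 19 bp.

50, 32, 20, 19 bp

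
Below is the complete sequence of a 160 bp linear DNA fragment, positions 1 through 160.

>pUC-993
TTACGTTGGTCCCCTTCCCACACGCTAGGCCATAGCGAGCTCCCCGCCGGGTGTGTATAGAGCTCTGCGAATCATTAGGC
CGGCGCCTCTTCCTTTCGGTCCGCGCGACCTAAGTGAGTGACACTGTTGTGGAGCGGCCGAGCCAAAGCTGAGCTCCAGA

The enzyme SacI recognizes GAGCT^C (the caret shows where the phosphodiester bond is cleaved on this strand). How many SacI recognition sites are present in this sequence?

GAGCTC occurs starting at positions 37, 60, 151.
SacI cuts at 3 sites.

3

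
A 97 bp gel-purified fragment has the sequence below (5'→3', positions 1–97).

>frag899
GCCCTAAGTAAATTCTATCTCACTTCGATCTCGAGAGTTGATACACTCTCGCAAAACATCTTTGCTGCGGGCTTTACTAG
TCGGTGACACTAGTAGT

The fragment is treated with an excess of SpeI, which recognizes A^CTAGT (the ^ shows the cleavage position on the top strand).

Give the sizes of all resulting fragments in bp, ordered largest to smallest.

76, 13, 8 bp

SpeI sites (ACTAGT) start at positions 76, 89.
SpeI cuts after the first base of each site, so after positions 76, 89.
Linear molecule, 2 cuts → 3 fragments:
  1–76 → 76 bp
  77–89 → 13 bp
  90–97 → 8 bp
Sorted largest to smallest: 76, 13, 8 bp.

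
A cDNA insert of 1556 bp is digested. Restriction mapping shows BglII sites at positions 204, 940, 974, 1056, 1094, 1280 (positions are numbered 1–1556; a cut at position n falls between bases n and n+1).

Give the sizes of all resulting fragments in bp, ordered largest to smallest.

736, 276, 204, 186, 82, 38, 34 bp

Linear molecule, 6 cuts → 7 fragments:
  204 − 0 = 204 bp
  940 − 204 = 736 bp
  974 − 940 = 34 bp
  1056 − 974 = 82 bp
  1094 − 1056 = 38 bp
  1280 − 1094 = 186 bp
  1556 − 1280 = 276 bp
Sorted largest to smallest: 736, 276, 204, 186, 82, 38, 34 bp.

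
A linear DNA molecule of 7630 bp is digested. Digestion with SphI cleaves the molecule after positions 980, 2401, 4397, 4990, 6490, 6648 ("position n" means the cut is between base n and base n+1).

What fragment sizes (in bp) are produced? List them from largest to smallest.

1996, 1500, 1421, 982, 980, 593, 158 bp

Linear molecule, 6 cuts → 7 fragments:
  980 − 0 = 980 bp
  2401 − 980 = 1421 bp
  4397 − 2401 = 1996 bp
  4990 − 4397 = 593 bp
  6490 − 4990 = 1500 bp
  6648 − 6490 = 158 bp
  7630 − 6648 = 982 bp
Sorted largest to smallest: 1996, 1500, 1421, 982, 980, 593, 158 bp.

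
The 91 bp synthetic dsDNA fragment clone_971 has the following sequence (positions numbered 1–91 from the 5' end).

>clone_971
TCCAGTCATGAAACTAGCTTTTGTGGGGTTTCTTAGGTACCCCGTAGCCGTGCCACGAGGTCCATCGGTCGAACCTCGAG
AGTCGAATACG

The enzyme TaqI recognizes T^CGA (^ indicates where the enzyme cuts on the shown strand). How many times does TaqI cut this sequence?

3

TCGA occurs starting at positions 69, 76, 83.
TaqI cuts at 3 sites.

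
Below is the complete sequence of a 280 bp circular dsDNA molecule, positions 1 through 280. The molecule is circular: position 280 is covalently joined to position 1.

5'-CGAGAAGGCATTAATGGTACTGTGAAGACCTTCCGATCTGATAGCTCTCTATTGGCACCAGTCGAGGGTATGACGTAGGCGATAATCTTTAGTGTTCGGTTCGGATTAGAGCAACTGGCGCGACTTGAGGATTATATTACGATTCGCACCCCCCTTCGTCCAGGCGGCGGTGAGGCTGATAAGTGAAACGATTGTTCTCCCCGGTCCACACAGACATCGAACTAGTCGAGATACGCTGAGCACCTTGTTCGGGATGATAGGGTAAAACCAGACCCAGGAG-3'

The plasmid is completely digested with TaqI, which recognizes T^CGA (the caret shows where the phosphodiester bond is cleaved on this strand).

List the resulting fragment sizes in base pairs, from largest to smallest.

155, 116, 9 bp

TaqI sites (TCGA) start at positions 62, 217, 226.
TaqI cuts after the first base of each site, so after positions 62, 217, 226.
Circular molecule, 3 cuts → 3 fragments:
  63–217 → 155 bp
  218–226 → 9 bp
  227–280 then 1–62 → 54 + 62 = 116 bp
Sorted largest to smallest: 155, 116, 9 bp.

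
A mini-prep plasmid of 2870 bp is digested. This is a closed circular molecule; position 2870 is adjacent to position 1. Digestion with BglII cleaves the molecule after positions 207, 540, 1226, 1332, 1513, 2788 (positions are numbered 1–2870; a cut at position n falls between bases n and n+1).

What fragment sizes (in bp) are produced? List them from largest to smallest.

1275, 686, 333, 289, 181, 106 bp

Circular molecule, 6 cuts → 6 fragments:
  540 − 207 = 333 bp
  1226 − 540 = 686 bp
  1332 − 1226 = 106 bp
  1513 − 1332 = 181 bp
  2788 − 1513 = 1275 bp
  wrap: 2870 − 2788 + 207 = 289 bp
Sorted largest to smallest: 1275, 686, 333, 289, 181, 106 bp.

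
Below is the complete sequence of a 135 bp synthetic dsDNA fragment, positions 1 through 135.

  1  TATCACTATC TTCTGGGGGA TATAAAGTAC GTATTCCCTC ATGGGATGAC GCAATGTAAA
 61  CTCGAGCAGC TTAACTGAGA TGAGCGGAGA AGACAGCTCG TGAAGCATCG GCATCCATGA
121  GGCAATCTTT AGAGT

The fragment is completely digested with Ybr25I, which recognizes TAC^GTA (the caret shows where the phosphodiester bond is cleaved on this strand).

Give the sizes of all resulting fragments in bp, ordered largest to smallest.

105, 30 bp

The Ybr25I site (TACGTA) starts at position 28.
Ybr25I cuts after base 3 of each site, so after position 30.
Linear molecule, 1 cut → 2 fragments:
  1–30 → 30 bp
  31–135 → 105 bp
Sorted largest to smallest: 105, 30 bp.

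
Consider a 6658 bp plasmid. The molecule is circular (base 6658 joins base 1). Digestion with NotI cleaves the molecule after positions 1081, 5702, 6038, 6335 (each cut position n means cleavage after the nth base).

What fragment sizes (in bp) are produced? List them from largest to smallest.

4621, 1404, 336, 297 bp

Circular molecule, 4 cuts → 4 fragments:
  5702 − 1081 = 4621 bp
  6038 − 5702 = 336 bp
  6335 − 6038 = 297 bp
  wrap: 6658 − 6335 + 1081 = 1404 bp
Sorted largest to smallest: 4621, 1404, 336, 297 bp.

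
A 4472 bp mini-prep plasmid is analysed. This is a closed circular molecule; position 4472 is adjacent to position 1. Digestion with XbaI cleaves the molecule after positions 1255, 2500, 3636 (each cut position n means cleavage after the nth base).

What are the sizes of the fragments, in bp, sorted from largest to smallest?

Circular molecule, 3 cuts → 3 fragments:
  2500 − 1255 = 1245 bp
  3636 − 2500 = 1136 bp
  wrap: 4472 − 3636 + 1255 = 2091 bp
Sorted largest to smallest: 2091, 1245, 1136 bp.

2091, 1245, 1136 bp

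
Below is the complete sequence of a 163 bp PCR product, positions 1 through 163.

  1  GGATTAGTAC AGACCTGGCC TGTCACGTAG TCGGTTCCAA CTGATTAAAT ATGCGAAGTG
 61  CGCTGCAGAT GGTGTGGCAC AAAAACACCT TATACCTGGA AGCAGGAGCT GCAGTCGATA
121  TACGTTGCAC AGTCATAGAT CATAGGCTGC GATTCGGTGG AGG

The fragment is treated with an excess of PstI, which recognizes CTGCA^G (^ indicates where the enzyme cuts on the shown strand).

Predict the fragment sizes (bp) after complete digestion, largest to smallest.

PstI sites (CTGCAG) start at positions 63, 109.
PstI cuts after base 5 of each site (before the last base), so after positions 67, 113.
Linear molecule, 2 cuts → 3 fragments:
  1–67 → 67 bp
  68–113 → 46 bp
  114–163 → 50 bp
Sorted largest to smallest: 67, 50, 46 bp.

67, 50, 46 bp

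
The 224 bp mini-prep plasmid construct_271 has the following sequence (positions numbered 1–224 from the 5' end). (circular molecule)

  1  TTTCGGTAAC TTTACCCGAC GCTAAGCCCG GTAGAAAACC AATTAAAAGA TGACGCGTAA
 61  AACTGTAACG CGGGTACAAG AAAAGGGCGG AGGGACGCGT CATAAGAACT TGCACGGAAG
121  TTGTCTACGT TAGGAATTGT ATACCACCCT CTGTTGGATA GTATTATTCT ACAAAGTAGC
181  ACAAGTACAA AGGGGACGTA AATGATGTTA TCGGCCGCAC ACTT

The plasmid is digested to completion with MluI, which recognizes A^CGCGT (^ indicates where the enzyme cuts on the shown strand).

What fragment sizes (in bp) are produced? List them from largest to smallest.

182, 42 bp

MluI sites (ACGCGT) start at positions 53, 95.
MluI cuts after the first base of each site, so after positions 53, 95.
Circular molecule, 2 cuts → 2 fragments:
  54–95 → 42 bp
  96–224 then 1–53 → 129 + 53 = 182 bp
Sorted largest to smallest: 182, 42 bp.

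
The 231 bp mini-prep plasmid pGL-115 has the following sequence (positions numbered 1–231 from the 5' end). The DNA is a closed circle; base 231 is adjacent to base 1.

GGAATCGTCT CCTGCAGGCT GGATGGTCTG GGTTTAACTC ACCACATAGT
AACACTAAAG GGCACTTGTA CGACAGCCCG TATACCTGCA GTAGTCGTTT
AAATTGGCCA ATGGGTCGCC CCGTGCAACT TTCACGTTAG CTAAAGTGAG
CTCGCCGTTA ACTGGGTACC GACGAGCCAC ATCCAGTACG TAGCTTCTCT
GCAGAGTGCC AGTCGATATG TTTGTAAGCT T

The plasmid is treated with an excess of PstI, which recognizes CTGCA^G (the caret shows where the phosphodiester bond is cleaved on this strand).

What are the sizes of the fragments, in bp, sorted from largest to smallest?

PstI sites (CTGCAG) start at positions 12, 86, 199.
PstI cuts after base 5 of each site (before the last base), so after positions 16, 90, 203.
Circular molecule, 3 cuts → 3 fragments:
  17–90 → 74 bp
  91–203 → 113 bp
  204–231 then 1–16 → 28 + 16 = 44 bp
Sorted largest to smallest: 113, 74, 44 bp.

113, 74, 44 bp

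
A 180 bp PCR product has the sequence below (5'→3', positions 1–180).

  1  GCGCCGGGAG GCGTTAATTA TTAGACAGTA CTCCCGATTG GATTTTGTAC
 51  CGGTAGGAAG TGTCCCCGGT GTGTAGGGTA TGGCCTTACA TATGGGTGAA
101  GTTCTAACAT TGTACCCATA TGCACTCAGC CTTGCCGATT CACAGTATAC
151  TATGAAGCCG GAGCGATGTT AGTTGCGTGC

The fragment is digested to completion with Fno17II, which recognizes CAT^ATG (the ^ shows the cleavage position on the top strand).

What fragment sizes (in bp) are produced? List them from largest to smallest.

Fno17II sites (CATATG) start at positions 89, 117.
Fno17II cuts after base 3 of each site, so after positions 91, 119.
Linear molecule, 2 cuts → 3 fragments:
  1–91 → 91 bp
  92–119 → 28 bp
  120–180 → 61 bp
Sorted largest to smallest: 91, 61, 28 bp.

91, 61, 28 bp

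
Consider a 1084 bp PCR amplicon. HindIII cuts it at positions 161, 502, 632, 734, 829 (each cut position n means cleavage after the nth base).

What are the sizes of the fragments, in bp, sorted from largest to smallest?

Linear molecule, 5 cuts → 6 fragments:
  161 − 0 = 161 bp
  502 − 161 = 341 bp
  632 − 502 = 130 bp
  734 − 632 = 102 bp
  829 − 734 = 95 bp
  1084 − 829 = 255 bp
Sorted largest to smallest: 341, 255, 161, 130, 102, 95 bp.

341, 255, 161, 130, 102, 95 bp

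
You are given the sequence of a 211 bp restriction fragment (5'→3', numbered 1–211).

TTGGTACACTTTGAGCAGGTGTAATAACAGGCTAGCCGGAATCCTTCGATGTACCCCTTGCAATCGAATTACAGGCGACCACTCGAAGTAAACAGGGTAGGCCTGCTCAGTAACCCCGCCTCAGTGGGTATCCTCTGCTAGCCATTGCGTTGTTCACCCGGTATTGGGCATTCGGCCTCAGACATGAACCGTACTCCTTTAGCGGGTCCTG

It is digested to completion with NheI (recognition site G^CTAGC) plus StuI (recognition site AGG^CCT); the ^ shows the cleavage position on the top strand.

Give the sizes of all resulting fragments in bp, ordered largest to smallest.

NheI sites (GCTAGC) start at positions 31, 137.
NheI cuts after the first base of each site, so after positions 31, 137.
The StuI site (AGGCCT) starts at position 99.
StuI cuts after base 3 of each site, so after position 101.
Combined cut positions: 31, 101, 137.
Linear molecule, 3 cuts → 4 fragments:
  1–31 → 31 bp
  32–101 → 70 bp
  102–137 → 36 bp
  138–211 → 74 bp
Sorted largest to smallest: 74, 70, 36, 31 bp.

74, 70, 36, 31 bp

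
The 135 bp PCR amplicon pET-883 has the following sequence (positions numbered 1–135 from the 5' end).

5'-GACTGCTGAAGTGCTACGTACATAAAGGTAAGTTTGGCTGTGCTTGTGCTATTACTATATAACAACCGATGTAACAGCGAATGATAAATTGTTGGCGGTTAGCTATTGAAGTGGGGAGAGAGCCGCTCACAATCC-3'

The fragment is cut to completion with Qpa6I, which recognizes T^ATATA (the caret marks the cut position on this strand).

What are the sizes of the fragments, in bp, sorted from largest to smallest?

79, 56 bp

The Qpa6I site (TATATA) starts at position 56.
Qpa6I cuts after the first base of each site, so after position 56.
Linear molecule, 1 cut → 2 fragments:
  1–56 → 56 bp
  57–135 → 79 bp
Sorted largest to smallest: 79, 56 bp.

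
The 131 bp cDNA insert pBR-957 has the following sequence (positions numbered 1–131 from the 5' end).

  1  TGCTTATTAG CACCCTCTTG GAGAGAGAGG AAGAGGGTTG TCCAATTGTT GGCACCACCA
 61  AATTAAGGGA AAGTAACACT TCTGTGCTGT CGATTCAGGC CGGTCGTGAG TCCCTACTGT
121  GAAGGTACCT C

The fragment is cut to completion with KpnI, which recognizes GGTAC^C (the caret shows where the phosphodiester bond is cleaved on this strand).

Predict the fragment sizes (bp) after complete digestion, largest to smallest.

The KpnI site (GGTACC) starts at position 124.
KpnI cuts after base 5 of each site (before the last base), so after position 128.
Linear molecule, 1 cut → 2 fragments:
  1–128 → 128 bp
  129–131 → 3 bp
Sorted largest to smallest: 128, 3 bp.

128, 3 bp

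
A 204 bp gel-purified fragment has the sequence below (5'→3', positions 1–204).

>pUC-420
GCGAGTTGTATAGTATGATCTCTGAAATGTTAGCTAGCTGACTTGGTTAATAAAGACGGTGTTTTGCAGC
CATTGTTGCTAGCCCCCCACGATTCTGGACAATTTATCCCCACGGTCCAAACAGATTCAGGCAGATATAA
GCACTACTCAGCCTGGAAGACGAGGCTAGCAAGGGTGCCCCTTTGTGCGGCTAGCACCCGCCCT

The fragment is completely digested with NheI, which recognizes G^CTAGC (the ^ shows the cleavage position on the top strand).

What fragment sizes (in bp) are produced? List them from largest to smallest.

NheI sites (GCTAGC) start at positions 33, 78, 165, 190.
NheI cuts after the first base of each site, so after positions 33, 78, 165, 190.
Linear molecule, 4 cuts → 5 fragments:
  1–33 → 33 bp
  34–78 → 45 bp
  79–165 → 87 bp
  166–190 → 25 bp
  191–204 → 14 bp
Sorted largest to smallest: 87, 45, 33, 25, 14 bp.

87, 45, 33, 25, 14 bp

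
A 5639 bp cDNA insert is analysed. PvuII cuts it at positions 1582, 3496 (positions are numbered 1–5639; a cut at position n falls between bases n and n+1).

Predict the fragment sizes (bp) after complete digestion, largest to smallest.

Linear molecule, 2 cuts → 3 fragments:
  1582 − 0 = 1582 bp
  3496 − 1582 = 1914 bp
  5639 − 3496 = 2143 bp
Sorted largest to smallest: 2143, 1914, 1582 bp.

2143, 1914, 1582 bp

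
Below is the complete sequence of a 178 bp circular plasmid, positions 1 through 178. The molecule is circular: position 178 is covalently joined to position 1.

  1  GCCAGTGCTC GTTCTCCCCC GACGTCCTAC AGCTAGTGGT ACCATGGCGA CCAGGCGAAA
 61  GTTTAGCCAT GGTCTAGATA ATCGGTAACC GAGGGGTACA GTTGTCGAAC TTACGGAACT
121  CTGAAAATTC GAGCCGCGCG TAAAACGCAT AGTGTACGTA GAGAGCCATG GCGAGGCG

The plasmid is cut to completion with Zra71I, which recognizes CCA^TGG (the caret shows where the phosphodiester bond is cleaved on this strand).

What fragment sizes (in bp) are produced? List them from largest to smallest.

Zra71I sites (CCATGG) start at positions 42, 67, 166.
Zra71I cuts after base 3 of each site, so after positions 44, 69, 168.
Circular molecule, 3 cuts → 3 fragments:
  45–69 → 25 bp
  70–168 → 99 bp
  169–178 then 1–44 → 10 + 44 = 54 bp
Sorted largest to smallest: 99, 54, 25 bp.

99, 54, 25 bp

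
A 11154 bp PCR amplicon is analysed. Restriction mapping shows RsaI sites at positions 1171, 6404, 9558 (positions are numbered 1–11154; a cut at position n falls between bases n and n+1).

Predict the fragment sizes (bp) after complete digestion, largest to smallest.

5233, 3154, 1596, 1171 bp

Linear molecule, 3 cuts → 4 fragments:
  1171 − 0 = 1171 bp
  6404 − 1171 = 5233 bp
  9558 − 6404 = 3154 bp
  11154 − 9558 = 1596 bp
Sorted largest to smallest: 5233, 3154, 1596, 1171 bp.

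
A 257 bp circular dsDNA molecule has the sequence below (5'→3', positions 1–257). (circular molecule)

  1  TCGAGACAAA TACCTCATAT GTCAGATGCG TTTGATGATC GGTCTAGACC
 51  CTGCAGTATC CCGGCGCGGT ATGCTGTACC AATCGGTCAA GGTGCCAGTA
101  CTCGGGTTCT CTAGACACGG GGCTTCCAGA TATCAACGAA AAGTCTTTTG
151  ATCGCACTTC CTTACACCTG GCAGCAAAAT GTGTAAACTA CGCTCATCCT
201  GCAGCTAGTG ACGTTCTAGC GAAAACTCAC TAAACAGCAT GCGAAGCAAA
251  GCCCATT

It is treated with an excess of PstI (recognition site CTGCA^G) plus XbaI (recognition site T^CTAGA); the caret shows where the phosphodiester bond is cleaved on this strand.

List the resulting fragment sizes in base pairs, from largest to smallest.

PstI sites (CTGCAG) start at positions 51, 199.
PstI cuts after base 5 of each site (before the last base), so after positions 55, 203.
XbaI sites (TCTAGA) start at positions 43, 110.
XbaI cuts after the first base of each site, so after positions 43, 110.
Combined cut positions: 43, 55, 110, 203.
Circular molecule, 4 cuts → 4 fragments:
  44–55 → 12 bp
  56–110 → 55 bp
  111–203 → 93 bp
  204–257 then 1–43 → 54 + 43 = 97 bp
Sorted largest to smallest: 97, 93, 55, 12 bp.

97, 93, 55, 12 bp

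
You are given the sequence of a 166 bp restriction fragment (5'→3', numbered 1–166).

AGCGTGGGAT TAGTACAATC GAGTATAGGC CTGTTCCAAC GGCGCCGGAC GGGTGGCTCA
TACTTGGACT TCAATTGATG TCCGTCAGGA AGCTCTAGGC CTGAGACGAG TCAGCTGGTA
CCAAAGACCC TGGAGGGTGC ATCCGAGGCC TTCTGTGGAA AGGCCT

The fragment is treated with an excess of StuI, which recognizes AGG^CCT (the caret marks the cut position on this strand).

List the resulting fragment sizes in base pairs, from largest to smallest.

70, 49, 29, 15, 3 bp

StuI sites (AGGCCT) start at positions 27, 97, 146, 161.
StuI cuts after base 3 of each site, so after positions 29, 99, 148, 163.
Linear molecule, 4 cuts → 5 fragments:
  1–29 → 29 bp
  30–99 → 70 bp
  100–148 → 49 bp
  149–163 → 15 bp
  164–166 → 3 bp
Sorted largest to smallest: 70, 49, 29, 15, 3 bp.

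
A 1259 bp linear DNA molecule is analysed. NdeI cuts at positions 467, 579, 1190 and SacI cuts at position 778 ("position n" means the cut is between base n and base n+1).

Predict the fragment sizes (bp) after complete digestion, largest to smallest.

Combined cut positions (sorted): 467, 579, 778, 1190.
Linear molecule, 4 cuts → 5 fragments:
  467 − 0 = 467 bp
  579 − 467 = 112 bp
  778 − 579 = 199 bp
  1190 − 778 = 412 bp
  1259 − 1190 = 69 bp
Sorted largest to smallest: 467, 412, 199, 112, 69 bp.

467, 412, 199, 112, 69 bp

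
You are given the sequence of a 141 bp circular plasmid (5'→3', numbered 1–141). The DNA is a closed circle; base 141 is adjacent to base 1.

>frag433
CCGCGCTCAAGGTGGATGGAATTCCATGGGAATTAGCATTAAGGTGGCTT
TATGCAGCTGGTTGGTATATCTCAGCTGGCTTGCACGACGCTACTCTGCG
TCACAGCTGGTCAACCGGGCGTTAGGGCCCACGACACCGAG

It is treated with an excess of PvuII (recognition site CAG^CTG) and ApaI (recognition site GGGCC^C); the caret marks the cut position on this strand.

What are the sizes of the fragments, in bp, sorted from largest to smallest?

PvuII sites (CAGCTG) start at positions 55, 73, 104.
PvuII cuts after base 3 of each site, so after positions 57, 75, 106.
The ApaI site (GGGCCC) starts at position 125.
ApaI cuts after base 5 of each site (before the last base), so after position 129.
Combined cut positions: 57, 75, 106, 129.
Circular molecule, 4 cuts → 4 fragments:
  58–75 → 18 bp
  76–106 → 31 bp
  107–129 → 23 bp
  130–141 then 1–57 → 12 + 57 = 69 bp
Sorted largest to smallest: 69, 31, 23, 18 bp.

69, 31, 23, 18 bp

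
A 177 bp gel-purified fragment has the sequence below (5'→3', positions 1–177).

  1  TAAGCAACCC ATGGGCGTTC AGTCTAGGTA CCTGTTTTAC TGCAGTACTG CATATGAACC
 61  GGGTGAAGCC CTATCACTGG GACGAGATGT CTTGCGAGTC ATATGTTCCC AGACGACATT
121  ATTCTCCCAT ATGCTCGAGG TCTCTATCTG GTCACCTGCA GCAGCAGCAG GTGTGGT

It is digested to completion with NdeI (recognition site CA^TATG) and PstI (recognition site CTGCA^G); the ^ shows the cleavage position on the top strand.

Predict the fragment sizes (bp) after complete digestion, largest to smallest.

NdeI sites (CATATG) start at positions 51, 100, 128.
NdeI cuts after base 2 of each site, so after positions 52, 101, 129.
PstI sites (CTGCAG) start at positions 40, 156.
PstI cuts after base 5 of each site (before the last base), so after positions 44, 160.
Combined cut positions: 44, 52, 101, 129, 160.
Linear molecule, 5 cuts → 6 fragments:
  1–44 → 44 bp
  45–52 → 8 bp
  53–101 → 49 bp
  102–129 → 28 bp
  130–160 → 31 bp
  161–177 → 17 bp
Sorted largest to smallest: 49, 44, 31, 28, 17, 8 bp.

49, 44, 31, 28, 17, 8 bp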